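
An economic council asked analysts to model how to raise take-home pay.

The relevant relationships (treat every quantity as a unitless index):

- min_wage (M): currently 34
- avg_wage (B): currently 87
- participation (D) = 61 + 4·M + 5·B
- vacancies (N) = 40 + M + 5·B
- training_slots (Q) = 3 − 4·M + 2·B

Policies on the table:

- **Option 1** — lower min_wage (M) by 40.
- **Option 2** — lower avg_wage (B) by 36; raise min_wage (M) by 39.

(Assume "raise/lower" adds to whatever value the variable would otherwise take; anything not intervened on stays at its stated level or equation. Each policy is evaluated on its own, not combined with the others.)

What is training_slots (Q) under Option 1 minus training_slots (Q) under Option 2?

388

Option 1 (M − 40):
  M = 34 − 40 = -6
  B = 87
  Q = 3 − 4·(-6) + 2·87 = 201
Option 2 (B − 36, M + 39):
  M = 34 + 39 = 73
  B = 87 − 36 = 51
  Q = 3 − 4·73 + 2·51 = -187
Q: 201 − (-187) = 388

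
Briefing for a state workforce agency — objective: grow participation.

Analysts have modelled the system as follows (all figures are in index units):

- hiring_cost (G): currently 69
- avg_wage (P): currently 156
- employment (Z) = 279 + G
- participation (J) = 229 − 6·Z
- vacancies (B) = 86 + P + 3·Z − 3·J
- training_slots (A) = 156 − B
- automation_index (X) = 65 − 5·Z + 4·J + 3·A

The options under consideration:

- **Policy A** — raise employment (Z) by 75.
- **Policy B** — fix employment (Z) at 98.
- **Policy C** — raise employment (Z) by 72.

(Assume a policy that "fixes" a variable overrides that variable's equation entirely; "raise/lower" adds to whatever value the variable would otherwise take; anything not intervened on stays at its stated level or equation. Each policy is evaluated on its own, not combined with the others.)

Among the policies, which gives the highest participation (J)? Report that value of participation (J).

Policy A (Z + 75):
  G = 69
  Z = 279 + 69 (+75 from intervention) = 423
  J = 229 − 6·423 = -2309
Policy B (Z := 98):
  G = 69
  Z = 98
  J = 229 − 6·98 = -359
Policy C (Z + 72):
  G = 69
  Z = 279 + 69 (+72 from intervention) = 420
  J = 229 − 6·420 = -2291
Comparing — Policy A: J=-2309, Policy B: J=-359, Policy C: J=-2291. Highest is -359 (Policy B).

-359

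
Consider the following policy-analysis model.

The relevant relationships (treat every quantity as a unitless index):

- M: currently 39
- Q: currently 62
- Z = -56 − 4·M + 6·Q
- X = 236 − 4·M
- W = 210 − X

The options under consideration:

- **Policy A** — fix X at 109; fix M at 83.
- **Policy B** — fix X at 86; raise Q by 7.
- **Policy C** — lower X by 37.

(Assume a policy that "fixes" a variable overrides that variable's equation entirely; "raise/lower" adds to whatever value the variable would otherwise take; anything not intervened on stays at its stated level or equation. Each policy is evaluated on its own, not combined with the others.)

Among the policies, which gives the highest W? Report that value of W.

Policy A (X := 109, M := 83):
  M = 83
  X = 109
  W = 210 − 109 = 101
Policy B (X := 86, Q + 7):
  M = 39
  X = 86
  W = 210 − 86 = 124
Policy C (X − 37):
  M = 39
  X = 236 − 4·39 (−37 from intervention) = 43
  W = 210 − 43 = 167
Comparing — Policy A: W=101, Policy B: W=124, Policy C: W=167. Highest is 167 (Policy C).

167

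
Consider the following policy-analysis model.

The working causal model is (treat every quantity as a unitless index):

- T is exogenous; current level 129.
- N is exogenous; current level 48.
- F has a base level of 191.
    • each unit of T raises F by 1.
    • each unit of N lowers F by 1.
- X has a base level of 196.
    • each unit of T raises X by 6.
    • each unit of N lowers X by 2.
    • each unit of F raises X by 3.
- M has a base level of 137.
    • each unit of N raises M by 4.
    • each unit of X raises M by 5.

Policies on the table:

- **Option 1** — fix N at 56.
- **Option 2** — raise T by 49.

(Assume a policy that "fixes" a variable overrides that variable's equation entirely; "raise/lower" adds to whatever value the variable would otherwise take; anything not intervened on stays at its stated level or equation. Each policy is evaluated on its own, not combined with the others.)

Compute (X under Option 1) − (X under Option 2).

Option 1 (N := 56):
  T = 129
  N = 56
  F = 191 + 129 − 56 = 264
  X = 196 + 6·129 − 2·56 + 3·264 = 1650
Option 2 (T + 49):
  T = 129 + 49 = 178
  N = 48
  F = 191 + 178 − 48 = 321
  X = 196 + 6·178 − 2·48 + 3·321 = 2131
X: 1650 − 2131 = -481

-481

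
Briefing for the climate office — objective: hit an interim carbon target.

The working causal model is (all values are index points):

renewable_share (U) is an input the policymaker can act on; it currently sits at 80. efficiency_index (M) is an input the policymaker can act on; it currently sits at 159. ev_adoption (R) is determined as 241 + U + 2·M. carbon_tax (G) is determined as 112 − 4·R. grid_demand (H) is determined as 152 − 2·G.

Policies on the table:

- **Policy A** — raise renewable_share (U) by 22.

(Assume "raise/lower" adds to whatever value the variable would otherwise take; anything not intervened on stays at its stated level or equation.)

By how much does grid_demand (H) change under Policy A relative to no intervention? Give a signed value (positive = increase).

Baseline:
  U = 80
  M = 159
  R = 241 + 80 + 2·159 = 639
  G = 112 − 4·639 = -2444
  H = 152 − 2·(-2444) = 5040
Policy A (U + 22):
  U = 80 + 22 = 102
  M = 159
  R = 241 + 102 + 2·159 = 661
  G = 112 − 4·661 = -2532
  H = 152 − 2·(-2532) = 5216
Change in H: 5216 − 5040 = 176

176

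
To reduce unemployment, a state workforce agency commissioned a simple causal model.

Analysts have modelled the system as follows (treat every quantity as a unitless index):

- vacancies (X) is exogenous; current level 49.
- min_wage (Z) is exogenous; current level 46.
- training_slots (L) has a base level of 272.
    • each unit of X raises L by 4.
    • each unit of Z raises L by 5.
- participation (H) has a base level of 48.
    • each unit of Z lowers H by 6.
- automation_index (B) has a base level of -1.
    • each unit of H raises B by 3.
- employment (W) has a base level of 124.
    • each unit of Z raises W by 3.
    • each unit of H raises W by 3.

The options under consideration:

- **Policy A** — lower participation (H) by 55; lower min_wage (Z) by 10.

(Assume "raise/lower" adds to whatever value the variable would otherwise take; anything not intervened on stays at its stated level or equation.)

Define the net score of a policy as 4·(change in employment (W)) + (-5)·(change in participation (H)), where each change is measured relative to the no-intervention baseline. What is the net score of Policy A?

Baseline:
  Z = 46
  H = 48 − 6·46 = -228
  W = 124 + 3·46 + 3·(-228) = -422
Policy A (H − 55, Z − 10):
  Z = 46 − 10 = 36
  H = 48 − 6·36 (−55 from intervention) = -223
  W = 124 + 3·36 + 3·(-223) = -437
ΔW = -437 − (-422) = -15; ΔH = -223 − (-228) = 5
Score = 4·(-15) + (-5)·5 = -85

-85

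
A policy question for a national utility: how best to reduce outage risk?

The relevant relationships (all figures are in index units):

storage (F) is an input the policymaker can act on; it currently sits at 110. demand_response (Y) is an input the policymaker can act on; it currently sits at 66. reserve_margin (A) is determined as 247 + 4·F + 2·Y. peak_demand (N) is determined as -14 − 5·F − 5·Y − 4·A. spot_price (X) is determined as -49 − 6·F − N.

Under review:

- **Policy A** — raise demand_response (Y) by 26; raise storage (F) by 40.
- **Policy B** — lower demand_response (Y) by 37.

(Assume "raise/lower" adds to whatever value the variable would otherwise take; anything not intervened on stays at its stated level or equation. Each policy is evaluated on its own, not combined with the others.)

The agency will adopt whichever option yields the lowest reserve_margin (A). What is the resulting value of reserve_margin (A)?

745

Policy A (Y + 26, F + 40):
  F = 110 + 40 = 150
  Y = 66 + 26 = 92
  A = 247 + 4·150 + 2·92 = 1031
Policy B (Y − 37):
  F = 110
  Y = 66 − 37 = 29
  A = 247 + 4·110 + 2·29 = 745
Comparing — Policy A: A=1031, Policy B: A=745. Lowest is 745 (Policy B).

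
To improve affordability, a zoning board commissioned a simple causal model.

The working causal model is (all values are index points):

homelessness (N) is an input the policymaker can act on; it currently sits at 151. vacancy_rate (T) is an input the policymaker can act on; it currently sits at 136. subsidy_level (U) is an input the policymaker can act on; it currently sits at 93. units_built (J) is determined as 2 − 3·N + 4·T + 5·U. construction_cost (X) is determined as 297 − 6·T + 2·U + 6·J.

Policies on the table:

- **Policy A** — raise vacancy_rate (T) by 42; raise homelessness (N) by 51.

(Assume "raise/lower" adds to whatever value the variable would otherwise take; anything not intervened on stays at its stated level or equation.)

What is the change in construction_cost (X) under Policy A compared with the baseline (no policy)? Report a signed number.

Baseline:
  N = 151
  T = 136
  U = 93
  J = 2 − 3·151 + 4·136 + 5·93 = 558
  X = 297 − 6·136 + 2·93 + 6·558 = 3015
Policy A (T + 42, N + 51):
  N = 151 + 51 = 202
  T = 136 + 42 = 178
  U = 93
  J = 2 − 3·202 + 4·178 + 5·93 = 573
  X = 297 − 6·178 + 2·93 + 6·573 = 2853
Change in X: 2853 − 3015 = -162

-162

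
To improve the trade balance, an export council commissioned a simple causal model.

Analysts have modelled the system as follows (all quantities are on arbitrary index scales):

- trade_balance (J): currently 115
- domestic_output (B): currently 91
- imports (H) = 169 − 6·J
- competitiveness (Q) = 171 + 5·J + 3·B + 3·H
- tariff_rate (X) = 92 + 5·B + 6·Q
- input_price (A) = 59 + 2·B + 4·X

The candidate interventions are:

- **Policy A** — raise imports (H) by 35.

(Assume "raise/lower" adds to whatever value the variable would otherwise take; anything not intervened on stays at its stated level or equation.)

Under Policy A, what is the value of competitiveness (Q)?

Policy A (H + 35):
  J = 115
  B = 91
  H = 169 − 6·115 (+35 from intervention) = -486
  Q = 171 + 5·115 + 3·91 + 3·(-486) = -439

-439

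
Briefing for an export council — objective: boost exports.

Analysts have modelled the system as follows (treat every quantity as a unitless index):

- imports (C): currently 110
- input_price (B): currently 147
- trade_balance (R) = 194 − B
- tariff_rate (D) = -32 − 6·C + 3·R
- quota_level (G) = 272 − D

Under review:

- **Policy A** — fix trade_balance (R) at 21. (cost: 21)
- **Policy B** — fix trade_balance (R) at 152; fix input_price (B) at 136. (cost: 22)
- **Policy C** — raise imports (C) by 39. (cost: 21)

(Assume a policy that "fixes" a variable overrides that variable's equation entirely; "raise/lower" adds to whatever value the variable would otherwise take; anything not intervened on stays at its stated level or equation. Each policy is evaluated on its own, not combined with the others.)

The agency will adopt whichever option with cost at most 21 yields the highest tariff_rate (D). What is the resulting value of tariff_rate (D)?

-629

Policy A (R := 21):
  C = 110
  B = 147
  R = 21
  D = -32 − 6·110 + 3·21 = -629
Policy C (C + 39):
  C = 110 + 39 = 149
  B = 147
  R = 194 − 147 = 47
  D = -32 − 6·149 + 3·47 = -785
Comparing — Policy A: D=-629, Policy C: D=-785. Highest is -629 (Policy A).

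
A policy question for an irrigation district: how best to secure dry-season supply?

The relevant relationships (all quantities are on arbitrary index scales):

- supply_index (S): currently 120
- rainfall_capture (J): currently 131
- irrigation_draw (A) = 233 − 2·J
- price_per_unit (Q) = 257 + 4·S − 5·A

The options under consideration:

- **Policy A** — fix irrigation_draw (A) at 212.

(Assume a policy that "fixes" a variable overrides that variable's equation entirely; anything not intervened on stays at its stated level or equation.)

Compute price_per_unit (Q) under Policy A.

-323

Policy A (A := 212):
  S = 120
  J = 131
  A = 212
  Q = 257 + 4·120 − 5·212 = -323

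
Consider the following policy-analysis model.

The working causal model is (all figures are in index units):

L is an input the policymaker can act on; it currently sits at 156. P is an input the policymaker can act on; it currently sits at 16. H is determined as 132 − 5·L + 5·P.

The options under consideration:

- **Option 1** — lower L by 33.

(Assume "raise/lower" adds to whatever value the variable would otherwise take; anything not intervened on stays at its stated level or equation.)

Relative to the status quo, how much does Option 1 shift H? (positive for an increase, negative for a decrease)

165

Baseline:
  L = 156
  P = 16
  H = 132 − 5·156 + 5·16 = -568
Option 1 (L − 33):
  L = 156 − 33 = 123
  P = 16
  H = 132 − 5·123 + 5·16 = -403
Change in H: -403 − (-568) = 165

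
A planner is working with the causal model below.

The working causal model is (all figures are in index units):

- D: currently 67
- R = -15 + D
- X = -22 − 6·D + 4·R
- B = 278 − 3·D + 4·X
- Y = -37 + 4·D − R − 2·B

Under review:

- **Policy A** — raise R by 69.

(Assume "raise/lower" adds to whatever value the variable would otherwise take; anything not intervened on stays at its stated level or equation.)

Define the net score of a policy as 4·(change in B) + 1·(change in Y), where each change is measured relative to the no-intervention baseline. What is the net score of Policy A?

2139

Baseline:
  D = 67
  R = -15 + 67 = 52
  X = -22 − 6·67 + 4·52 = -216
  B = 278 − 3·67 + 4·(-216) = -787
  Y = -37 + 4·67 − 52 − 2·(-787) = 1753
Policy A (R + 69):
  D = 67
  R = -15 + 67 (+69 from intervention) = 121
  X = -22 − 6·67 + 4·121 = 60
  B = 278 − 3·67 + 4·60 = 317
  Y = -37 + 4·67 − 121 − 2·317 = -524
ΔB = 317 − (-787) = 1104; ΔY = -524 − 1753 = -2277
Score = 4·1104 + 1·(-2277) = 2139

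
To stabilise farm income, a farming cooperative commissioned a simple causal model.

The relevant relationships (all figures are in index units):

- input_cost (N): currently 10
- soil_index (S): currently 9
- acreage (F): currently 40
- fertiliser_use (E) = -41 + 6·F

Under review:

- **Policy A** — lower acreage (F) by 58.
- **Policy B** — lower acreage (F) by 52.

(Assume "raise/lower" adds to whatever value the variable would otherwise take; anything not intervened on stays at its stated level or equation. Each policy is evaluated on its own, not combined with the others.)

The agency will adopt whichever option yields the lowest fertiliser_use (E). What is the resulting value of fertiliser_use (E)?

-149

Policy A (F − 58):
  F = 40 − 58 = -18
  E = -41 + 6·(-18) = -149
Policy B (F − 52):
  F = 40 − 52 = -12
  E = -41 + 6·(-12) = -113
Comparing — Policy A: E=-149, Policy B: E=-113. Lowest is -149 (Policy A).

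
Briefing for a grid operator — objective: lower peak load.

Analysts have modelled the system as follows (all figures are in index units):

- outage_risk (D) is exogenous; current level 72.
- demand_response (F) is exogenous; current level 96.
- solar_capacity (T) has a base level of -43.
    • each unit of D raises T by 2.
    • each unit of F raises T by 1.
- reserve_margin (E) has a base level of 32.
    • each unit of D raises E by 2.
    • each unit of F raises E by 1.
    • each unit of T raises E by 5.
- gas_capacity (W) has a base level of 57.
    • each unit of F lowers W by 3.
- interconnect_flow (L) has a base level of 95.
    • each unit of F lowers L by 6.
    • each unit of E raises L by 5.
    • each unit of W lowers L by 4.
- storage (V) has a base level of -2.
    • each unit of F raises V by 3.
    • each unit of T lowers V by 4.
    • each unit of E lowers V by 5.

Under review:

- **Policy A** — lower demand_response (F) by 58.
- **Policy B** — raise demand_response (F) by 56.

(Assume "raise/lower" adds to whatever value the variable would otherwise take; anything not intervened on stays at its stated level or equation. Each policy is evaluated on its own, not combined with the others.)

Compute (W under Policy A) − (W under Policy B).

Policy A (F − 58):
  F = 96 − 58 = 38
  W = 57 − 3·38 = -57
Policy B (F + 56):
  F = 96 + 56 = 152
  W = 57 − 3·152 = -399
W: -57 − (-399) = 342

342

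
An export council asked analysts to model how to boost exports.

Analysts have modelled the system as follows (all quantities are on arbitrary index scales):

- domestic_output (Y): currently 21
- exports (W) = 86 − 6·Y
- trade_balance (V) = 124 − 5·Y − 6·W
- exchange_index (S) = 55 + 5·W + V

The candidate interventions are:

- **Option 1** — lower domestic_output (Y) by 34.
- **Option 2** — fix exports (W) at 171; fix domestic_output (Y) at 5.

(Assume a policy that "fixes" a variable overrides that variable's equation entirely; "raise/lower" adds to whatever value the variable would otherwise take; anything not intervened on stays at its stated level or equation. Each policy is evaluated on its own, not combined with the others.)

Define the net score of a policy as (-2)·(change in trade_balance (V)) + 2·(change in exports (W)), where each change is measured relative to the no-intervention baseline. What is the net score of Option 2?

2794

Baseline:
  Y = 21
  W = 86 − 6·21 = -40
  V = 124 − 5·21 − 6·(-40) = 259
Option 2 (W := 171, Y := 5):
  Y = 5
  W = 171
  V = 124 − 5·5 − 6·171 = -927
ΔV = -927 − 259 = -1186; ΔW = 171 − (-40) = 211
Score = (-2)·(-1186) + 2·211 = 2794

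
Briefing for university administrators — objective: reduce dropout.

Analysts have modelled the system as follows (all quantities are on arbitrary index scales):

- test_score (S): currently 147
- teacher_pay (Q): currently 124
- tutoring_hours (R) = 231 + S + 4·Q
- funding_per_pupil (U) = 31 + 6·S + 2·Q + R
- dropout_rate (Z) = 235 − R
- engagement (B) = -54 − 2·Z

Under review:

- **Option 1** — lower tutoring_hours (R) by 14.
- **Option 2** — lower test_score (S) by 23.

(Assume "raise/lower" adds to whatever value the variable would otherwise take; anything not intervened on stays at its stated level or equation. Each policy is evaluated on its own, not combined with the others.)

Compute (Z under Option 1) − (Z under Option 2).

Option 1 (R − 14):
  S = 147
  Q = 124
  R = 231 + 147 + 4·124 (−14 from intervention) = 860
  Z = 235 − 860 = -625
Option 2 (S − 23):
  S = 147 − 23 = 124
  Q = 124
  R = 231 + 124 + 4·124 = 851
  Z = 235 − 851 = -616
Z: -625 − (-616) = -9

-9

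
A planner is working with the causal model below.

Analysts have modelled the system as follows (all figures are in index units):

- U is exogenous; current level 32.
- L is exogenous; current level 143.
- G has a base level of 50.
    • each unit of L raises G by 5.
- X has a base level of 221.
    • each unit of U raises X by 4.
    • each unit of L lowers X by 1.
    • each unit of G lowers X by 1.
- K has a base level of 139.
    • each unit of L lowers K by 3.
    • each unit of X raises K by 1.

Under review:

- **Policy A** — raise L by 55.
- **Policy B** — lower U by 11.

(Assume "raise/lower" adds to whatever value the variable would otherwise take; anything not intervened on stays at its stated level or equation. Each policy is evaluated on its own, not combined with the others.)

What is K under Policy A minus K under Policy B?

-451

Policy A (L + 55):
  U = 32
  L = 143 + 55 = 198
  G = 50 + 5·198 = 1040
  X = 221 + 4·32 − 198 − 1040 = -889
  K = 139 − 3·198 + (-889) = -1344
Policy B (U − 11):
  U = 32 − 11 = 21
  L = 143
  G = 50 + 5·143 = 765
  X = 221 + 4·21 − 143 − 765 = -603
  K = 139 − 3·143 + (-603) = -893
K: -1344 − (-893) = -451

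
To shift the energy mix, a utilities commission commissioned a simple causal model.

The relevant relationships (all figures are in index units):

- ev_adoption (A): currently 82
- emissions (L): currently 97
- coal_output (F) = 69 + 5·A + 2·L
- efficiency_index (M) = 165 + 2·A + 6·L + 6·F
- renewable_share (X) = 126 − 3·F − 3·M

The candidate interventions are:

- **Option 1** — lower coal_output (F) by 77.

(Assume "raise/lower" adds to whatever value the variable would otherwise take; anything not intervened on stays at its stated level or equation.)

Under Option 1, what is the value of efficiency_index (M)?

Option 1 (F − 77):
  A = 82
  L = 97
  F = 69 + 5·82 + 2·97 (−77 from intervention) = 596
  M = 165 + 2·82 + 6·97 + 6·596 = 4487

4487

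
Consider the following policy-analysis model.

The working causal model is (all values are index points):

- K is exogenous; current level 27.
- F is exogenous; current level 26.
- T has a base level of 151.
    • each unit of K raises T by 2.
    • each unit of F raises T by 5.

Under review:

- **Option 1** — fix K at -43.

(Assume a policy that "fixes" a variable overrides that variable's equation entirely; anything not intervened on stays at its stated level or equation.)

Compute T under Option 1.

Option 1 (K := -43):
  K = -43
  F = 26
  T = 151 + 2·(-43) + 5·26 = 195

195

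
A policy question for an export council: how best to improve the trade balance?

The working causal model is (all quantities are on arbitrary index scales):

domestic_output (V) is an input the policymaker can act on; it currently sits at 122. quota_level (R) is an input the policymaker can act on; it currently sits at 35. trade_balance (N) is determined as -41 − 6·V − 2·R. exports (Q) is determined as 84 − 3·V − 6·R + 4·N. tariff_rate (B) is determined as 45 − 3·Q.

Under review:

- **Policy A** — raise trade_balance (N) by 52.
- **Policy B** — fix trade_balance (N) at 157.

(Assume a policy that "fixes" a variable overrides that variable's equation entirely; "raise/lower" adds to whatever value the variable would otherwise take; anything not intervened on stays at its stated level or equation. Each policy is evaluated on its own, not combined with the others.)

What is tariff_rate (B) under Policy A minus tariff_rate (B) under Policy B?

Policy A (N + 52):
  V = 122
  R = 35
  N = -41 − 6·122 − 2·35 (+52 from intervention) = -791
  Q = 84 − 3·122 − 6·35 + 4·(-791) = -3656
  B = 45 − 3·(-3656) = 11013
Policy B (N := 157):
  V = 122
  R = 35
  N = 157
  Q = 84 − 3·122 − 6·35 + 4·157 = 136
  B = 45 − 3·136 = -363
B: 11013 − (-363) = 11376

11376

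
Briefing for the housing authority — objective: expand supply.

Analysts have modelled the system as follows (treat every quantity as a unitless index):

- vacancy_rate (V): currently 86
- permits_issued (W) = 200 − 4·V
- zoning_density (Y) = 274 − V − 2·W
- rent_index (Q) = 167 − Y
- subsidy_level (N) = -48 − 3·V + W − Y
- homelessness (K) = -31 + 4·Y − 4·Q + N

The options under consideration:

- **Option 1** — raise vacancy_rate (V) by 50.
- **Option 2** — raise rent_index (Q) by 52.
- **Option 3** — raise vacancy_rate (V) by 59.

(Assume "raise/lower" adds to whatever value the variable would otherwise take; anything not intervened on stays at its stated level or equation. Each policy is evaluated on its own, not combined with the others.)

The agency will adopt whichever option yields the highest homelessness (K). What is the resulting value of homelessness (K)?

4661

Option 1 (V + 50):
  V = 86 + 50 = 136
  W = 200 − 4·136 = -344
  Y = 274 − 136 − 2·(-344) = 826
  Q = 167 − 826 = -659
  N = -48 − 3·136 + (-344) − 826 = -1626
  K = -31 + 4·826 − 4·(-659) + (-1626) = 4283
Option 2 (Q + 52):
  V = 86
  W = 200 − 4·86 = -144
  Y = 274 − 86 − 2·(-144) = 476
  Q = 167 − 476 (+52 from intervention) = -257
  N = -48 − 3·86 + (-144) − 476 = -926
  K = -31 + 4·476 − 4·(-257) + (-926) = 1975
Option 3 (V + 59):
  V = 86 + 59 = 145
  W = 200 − 4·145 = -380
  Y = 274 − 145 − 2·(-380) = 889
  Q = 167 − 889 = -722
  N = -48 − 3·145 + (-380) − 889 = -1752
  K = -31 + 4·889 − 4·(-722) + (-1752) = 4661
Comparing — Option 1: K=4283, Option 2: K=1975, Option 3: K=4661. Highest is 4661 (Option 3).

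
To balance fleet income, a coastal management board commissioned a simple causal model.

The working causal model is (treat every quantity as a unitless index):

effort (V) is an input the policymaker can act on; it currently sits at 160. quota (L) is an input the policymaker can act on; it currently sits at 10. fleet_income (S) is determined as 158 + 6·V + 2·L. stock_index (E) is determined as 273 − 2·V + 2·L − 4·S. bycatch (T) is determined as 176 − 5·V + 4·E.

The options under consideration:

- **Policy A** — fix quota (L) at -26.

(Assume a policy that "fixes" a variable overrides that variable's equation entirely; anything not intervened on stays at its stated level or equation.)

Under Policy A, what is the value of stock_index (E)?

-4363

Policy A (L := -26):
  V = 160
  L = -26
  S = 158 + 6·160 + 2·(-26) = 1066
  E = 273 − 2·160 + 2·(-26) − 4·1066 = -4363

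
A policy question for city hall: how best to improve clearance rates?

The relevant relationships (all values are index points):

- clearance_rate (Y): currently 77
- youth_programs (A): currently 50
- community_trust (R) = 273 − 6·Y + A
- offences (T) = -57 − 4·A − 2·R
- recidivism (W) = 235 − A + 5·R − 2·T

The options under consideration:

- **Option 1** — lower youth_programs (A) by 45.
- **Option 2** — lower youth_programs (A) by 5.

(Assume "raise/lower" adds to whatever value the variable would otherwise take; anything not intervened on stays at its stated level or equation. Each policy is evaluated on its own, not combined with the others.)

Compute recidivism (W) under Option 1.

-1272

Option 1 (A − 45):
  Y = 77
  A = 50 − 45 = 5
  R = 273 − 6·77 + 5 = -184
  T = -57 − 4·5 − 2·(-184) = 291
  W = 235 − 5 + 5·(-184) − 2·291 = -1272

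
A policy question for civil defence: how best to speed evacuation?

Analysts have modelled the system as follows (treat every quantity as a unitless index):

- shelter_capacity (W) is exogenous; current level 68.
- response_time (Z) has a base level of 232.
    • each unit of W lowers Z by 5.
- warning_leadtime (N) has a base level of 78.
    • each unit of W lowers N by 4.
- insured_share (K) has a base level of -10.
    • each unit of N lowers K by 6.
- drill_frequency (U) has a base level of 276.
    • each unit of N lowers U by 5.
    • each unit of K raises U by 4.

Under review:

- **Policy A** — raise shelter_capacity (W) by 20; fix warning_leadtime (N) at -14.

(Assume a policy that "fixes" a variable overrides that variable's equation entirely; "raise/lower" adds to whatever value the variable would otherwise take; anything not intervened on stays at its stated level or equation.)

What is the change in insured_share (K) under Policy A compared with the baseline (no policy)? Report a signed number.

-1080

Baseline:
  W = 68
  N = 78 − 4·68 = -194
  K = -10 − 6·(-194) = 1154
Policy A (W + 20, N := -14):
  W = 68 + 20 = 88
  N = -14
  K = -10 − 6·(-14) = 74
Change in K: 74 − 1154 = -1080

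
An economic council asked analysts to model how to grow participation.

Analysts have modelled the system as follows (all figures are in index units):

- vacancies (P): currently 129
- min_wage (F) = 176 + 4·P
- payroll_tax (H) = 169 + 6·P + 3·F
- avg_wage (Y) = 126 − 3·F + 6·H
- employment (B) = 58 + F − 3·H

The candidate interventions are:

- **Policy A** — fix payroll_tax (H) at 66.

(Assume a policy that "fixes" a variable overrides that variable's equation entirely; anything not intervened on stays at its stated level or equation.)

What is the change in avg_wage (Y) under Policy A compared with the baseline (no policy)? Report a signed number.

Baseline:
  P = 129
  F = 176 + 4·129 = 692
  H = 169 + 6·129 + 3·692 = 3019
  Y = 126 − 3·692 + 6·3019 = 16164
Policy A (H := 66):
  P = 129
  F = 176 + 4·129 = 692
  H = 66
  Y = 126 − 3·692 + 6·66 = -1554
Change in Y: -1554 − 16164 = -17718

-17718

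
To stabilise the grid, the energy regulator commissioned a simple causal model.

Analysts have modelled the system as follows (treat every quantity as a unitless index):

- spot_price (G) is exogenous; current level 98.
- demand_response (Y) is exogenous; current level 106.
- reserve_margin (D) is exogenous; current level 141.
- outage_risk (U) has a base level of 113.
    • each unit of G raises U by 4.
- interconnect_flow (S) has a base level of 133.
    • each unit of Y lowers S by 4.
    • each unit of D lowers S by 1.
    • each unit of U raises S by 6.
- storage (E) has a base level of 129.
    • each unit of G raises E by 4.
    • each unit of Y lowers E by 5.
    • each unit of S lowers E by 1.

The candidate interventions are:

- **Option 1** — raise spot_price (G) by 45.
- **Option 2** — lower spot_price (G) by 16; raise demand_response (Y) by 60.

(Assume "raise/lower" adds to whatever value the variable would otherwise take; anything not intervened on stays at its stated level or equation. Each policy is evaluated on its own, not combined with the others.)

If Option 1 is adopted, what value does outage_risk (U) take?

685

Option 1 (G + 45):
  G = 98 + 45 = 143
  U = 113 + 4·143 = 685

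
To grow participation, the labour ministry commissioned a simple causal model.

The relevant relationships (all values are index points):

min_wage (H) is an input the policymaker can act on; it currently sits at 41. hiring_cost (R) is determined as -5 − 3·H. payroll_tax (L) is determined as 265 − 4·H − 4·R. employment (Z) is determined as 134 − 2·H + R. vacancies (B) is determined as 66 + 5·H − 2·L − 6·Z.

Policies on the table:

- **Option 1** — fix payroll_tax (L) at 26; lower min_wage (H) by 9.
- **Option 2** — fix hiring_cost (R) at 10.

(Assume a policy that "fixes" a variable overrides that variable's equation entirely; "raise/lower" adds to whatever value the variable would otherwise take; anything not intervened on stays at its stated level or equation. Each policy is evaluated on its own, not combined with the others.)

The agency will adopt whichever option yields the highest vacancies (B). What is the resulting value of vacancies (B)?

360

Option 1 (L := 26, H − 9):
  H = 41 − 9 = 32
  R = -5 − 3·32 = -101
  L = 26
  Z = 134 − 2·32 + (-101) = -31
  B = 66 + 5·32 − 2·26 − 6·(-31) = 360
Option 2 (R := 10):
  H = 41
  R = 10
  L = 265 − 4·41 − 4·10 = 61
  Z = 134 − 2·41 + 10 = 62
  B = 66 + 5·41 − 2·61 − 6·62 = -223
Comparing — Option 1: B=360, Option 2: B=-223. Highest is 360 (Option 1).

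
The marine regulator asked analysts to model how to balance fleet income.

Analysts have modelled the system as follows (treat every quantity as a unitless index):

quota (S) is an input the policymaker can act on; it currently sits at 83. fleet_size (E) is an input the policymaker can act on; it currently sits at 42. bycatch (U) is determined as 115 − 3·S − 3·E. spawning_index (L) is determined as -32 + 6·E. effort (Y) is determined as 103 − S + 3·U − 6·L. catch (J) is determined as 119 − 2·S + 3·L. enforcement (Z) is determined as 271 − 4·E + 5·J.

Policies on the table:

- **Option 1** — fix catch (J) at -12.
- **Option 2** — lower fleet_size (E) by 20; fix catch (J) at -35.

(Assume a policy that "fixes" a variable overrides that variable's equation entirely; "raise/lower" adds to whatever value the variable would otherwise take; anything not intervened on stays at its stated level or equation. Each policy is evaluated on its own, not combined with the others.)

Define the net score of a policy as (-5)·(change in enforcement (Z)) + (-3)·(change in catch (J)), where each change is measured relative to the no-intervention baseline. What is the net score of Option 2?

17744

Baseline:
  S = 83
  E = 42
  L = -32 + 6·42 = 220
  J = 119 − 2·83 + 3·220 = 613
  Z = 271 − 4·42 + 5·613 = 3168
Option 2 (E − 20, J := -35):
  S = 83
  E = 42 − 20 = 22
  L = -32 + 6·22 = 100
  J = -35
  Z = 271 − 4·22 + 5·(-35) = 8
ΔZ = 8 − 3168 = -3160; ΔJ = -35 − 613 = -648
Score = (-5)·(-3160) + (-3)·(-648) = 17744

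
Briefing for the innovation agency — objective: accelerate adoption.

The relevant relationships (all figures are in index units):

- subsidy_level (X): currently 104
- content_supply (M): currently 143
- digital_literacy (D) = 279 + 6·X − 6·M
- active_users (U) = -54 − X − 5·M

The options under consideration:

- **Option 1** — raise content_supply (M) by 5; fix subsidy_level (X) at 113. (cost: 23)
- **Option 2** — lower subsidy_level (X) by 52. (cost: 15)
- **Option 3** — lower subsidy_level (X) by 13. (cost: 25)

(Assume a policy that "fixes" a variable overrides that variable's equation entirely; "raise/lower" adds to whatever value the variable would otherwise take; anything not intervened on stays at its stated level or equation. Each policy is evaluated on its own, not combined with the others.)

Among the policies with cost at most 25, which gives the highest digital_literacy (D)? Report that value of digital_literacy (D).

69

Option 1 (M + 5, X := 113):
  X = 113
  M = 143 + 5 = 148
  D = 279 + 6·113 − 6·148 = 69
Option 2 (X − 52):
  X = 104 − 52 = 52
  M = 143
  D = 279 + 6·52 − 6·143 = -267
Option 3 (X − 13):
  X = 104 − 13 = 91
  M = 143
  D = 279 + 6·91 − 6·143 = -33
Comparing — Option 1: D=69, Option 2: D=-267, Option 3: D=-33. Highest is 69 (Option 1).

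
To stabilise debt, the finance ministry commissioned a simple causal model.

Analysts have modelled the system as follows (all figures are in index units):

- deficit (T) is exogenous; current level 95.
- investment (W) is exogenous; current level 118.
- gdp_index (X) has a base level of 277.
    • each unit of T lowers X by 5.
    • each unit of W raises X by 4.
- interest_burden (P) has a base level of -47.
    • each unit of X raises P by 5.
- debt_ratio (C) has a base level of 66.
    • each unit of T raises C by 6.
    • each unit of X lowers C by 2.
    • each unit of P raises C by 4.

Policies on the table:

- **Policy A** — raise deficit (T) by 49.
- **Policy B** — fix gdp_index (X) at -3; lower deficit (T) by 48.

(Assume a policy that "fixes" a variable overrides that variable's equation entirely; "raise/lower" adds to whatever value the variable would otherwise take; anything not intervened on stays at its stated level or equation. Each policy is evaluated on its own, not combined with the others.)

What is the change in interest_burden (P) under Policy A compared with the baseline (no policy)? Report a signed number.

-1225

Baseline:
  T = 95
  W = 118
  X = 277 − 5·95 + 4·118 = 274
  P = -47 + 5·274 = 1323
Policy A (T + 49):
  T = 95 + 49 = 144
  W = 118
  X = 277 − 5·144 + 4·118 = 29
  P = -47 + 5·29 = 98
Change in P: 98 − 1323 = -1225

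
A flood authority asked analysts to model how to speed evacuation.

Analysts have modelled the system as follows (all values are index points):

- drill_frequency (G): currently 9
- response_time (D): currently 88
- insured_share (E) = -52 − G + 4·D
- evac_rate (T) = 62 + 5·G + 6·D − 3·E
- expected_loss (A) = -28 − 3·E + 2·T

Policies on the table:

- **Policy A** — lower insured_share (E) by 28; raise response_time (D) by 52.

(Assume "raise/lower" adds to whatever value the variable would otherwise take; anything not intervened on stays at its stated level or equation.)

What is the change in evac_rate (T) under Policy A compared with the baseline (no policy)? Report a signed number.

-228

Baseline:
  G = 9
  D = 88
  E = -52 − 9 + 4·88 = 291
  T = 62 + 5·9 + 6·88 − 3·291 = -238
Policy A (E − 28, D + 52):
  G = 9
  D = 88 + 52 = 140
  E = -52 − 9 + 4·140 (−28 from intervention) = 471
  T = 62 + 5·9 + 6·140 − 3·471 = -466
Change in T: -466 − (-238) = -228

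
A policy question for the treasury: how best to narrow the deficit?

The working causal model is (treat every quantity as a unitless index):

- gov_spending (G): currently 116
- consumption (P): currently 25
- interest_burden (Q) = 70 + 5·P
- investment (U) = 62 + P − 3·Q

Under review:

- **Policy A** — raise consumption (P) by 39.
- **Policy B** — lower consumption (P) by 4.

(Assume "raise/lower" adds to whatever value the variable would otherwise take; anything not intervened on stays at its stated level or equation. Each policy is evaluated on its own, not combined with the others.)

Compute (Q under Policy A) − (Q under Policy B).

215

Policy A (P + 39):
  P = 25 + 39 = 64
  Q = 70 + 5·64 = 390
Policy B (P − 4):
  P = 25 − 4 = 21
  Q = 70 + 5·21 = 175
Q: 390 − 175 = 215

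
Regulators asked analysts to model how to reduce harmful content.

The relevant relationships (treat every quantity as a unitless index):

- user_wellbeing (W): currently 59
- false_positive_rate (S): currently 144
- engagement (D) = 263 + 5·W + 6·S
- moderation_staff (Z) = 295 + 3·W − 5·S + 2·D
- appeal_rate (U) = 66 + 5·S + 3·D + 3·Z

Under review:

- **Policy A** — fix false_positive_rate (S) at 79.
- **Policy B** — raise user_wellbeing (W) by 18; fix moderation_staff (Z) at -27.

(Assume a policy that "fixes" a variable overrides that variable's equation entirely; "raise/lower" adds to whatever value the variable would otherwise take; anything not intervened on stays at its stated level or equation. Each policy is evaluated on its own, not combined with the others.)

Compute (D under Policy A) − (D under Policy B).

Policy A (S := 79):
  W = 59
  S = 79
  D = 263 + 5·59 + 6·79 = 1032
Policy B (W + 18, Z := -27):
  W = 59 + 18 = 77
  S = 144
  D = 263 + 5·77 + 6·144 = 1512
D: 1032 − 1512 = -480

-480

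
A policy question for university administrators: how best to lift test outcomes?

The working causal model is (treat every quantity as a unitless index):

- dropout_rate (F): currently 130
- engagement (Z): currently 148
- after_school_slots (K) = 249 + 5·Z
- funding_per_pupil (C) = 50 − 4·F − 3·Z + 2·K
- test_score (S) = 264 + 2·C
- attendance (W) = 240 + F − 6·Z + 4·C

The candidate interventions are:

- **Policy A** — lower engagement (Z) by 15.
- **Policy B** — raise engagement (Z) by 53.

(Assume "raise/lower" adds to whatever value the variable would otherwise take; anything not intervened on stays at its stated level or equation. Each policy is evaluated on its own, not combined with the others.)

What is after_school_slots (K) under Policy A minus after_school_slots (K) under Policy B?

-340

Policy A (Z − 15):
  Z = 148 − 15 = 133
  K = 249 + 5·133 = 914
Policy B (Z + 53):
  Z = 148 + 53 = 201
  K = 249 + 5·201 = 1254
K: 914 − 1254 = -340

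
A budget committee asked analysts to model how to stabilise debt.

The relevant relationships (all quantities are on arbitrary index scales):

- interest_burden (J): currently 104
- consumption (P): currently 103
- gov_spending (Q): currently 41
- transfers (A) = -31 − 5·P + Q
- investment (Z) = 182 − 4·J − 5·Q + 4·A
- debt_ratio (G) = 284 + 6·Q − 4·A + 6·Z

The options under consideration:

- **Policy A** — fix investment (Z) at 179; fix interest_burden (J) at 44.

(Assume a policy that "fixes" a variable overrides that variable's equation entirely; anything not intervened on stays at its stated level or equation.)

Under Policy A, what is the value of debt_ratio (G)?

Policy A (Z := 179, J := 44):
  J = 44
  P = 103
  Q = 41
  A = -31 − 5·103 + 41 = -505
  Z = 179
  G = 284 + 6·41 − 4·(-505) + 6·179 = 3624

3624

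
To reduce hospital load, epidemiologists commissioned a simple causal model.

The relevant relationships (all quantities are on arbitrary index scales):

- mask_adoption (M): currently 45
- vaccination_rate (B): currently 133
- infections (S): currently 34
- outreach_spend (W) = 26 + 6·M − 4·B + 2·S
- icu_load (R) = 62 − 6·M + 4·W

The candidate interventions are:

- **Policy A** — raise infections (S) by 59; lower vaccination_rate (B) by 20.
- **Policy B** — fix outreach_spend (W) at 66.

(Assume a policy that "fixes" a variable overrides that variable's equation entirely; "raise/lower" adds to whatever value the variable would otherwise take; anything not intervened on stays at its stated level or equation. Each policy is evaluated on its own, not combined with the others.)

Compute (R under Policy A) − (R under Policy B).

-144

Policy A (S + 59, B − 20):
  M = 45
  B = 133 − 20 = 113
  S = 34 + 59 = 93
  W = 26 + 6·45 − 4·113 + 2·93 = 30
  R = 62 − 6·45 + 4·30 = -88
Policy B (W := 66):
  M = 45
  B = 133
  S = 34
  W = 66
  R = 62 − 6·45 + 4·66 = 56
R: -88 − 56 = -144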